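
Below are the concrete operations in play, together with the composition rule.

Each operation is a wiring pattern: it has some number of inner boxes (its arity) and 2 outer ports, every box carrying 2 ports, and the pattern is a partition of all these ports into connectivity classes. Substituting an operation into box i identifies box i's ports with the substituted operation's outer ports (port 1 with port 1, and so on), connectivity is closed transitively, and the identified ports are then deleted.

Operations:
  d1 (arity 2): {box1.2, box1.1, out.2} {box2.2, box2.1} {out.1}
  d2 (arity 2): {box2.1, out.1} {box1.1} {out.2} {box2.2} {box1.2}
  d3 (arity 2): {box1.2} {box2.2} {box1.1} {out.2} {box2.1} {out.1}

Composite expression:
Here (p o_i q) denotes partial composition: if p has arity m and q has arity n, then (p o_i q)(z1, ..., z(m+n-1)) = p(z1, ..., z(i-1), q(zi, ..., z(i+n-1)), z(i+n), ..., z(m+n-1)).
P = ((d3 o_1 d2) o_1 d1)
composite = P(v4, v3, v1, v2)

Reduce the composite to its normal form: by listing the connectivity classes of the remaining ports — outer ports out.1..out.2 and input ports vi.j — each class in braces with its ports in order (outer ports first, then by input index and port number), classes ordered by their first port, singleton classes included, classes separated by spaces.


Treat the ports identified at d3 as solder joints: merge, then drop.
stage d1: inputs (v4, v3), connectivity {out.1} {out.2, v4.1, v4.2} {v3.1, v3.2}, out.j its boundary
stage d2: inputs (v4, v3, v1), connectivity {out.1, v1.1} {out.2} {v1.2} {v3.1, v3.2} {v4.1, v4.2}, out.j its boundary
stage d3: inputs (v4, v3, v1, v2), connectivity {out.1} {out.2} {v1.1} {v1.2} {v2.1} {v2.2} {v3.1, v3.2} {v4.1, v4.2}, out.j its boundary

{out.1} {out.2} {v1.1} {v1.2} {v2.1} {v2.2} {v3.1, v3.2} {v4.1, v4.2}


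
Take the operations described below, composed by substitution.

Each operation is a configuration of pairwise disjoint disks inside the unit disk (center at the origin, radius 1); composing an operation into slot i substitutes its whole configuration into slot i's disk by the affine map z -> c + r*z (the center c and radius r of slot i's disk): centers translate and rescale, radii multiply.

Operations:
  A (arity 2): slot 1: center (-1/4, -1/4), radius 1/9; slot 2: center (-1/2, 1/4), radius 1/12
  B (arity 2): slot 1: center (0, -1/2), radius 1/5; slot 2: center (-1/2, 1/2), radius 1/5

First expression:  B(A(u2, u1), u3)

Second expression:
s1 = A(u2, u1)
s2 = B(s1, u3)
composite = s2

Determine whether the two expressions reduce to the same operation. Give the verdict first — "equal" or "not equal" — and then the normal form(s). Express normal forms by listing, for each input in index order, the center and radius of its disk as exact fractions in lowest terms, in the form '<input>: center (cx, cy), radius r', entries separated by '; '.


The first composite normalizes to u1: center (-1/10, -9/20), radius 1/60; u2: center (-1/20, -11/20), radius 1/45; u3: center (-1/2, 1/2), radius 1/5
The second composite normalizes to u1: center (-1/10, -9/20), radius 1/60; u2: center (-1/20, -11/20), radius 1/45; u3: center (-1/2, 1/2), radius 1/5
The normal forms match — equal.

equal: each reduces to u1: center (-1/10, -9/20), radius 1/60; u2: center (-1/20, -11/20), radius 1/45; u3: center (-1/2, 1/2), radius 1/5


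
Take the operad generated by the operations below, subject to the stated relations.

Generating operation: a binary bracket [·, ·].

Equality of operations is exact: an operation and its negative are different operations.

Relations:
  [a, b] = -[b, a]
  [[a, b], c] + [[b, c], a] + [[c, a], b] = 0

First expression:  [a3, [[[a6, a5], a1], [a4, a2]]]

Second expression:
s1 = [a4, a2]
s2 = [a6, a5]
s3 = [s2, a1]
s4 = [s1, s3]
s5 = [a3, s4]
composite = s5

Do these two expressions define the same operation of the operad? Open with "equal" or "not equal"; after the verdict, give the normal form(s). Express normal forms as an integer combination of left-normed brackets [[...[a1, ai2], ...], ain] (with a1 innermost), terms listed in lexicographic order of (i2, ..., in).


The first expression, normalized: [[[[[a1, a5], a6], a2], a4], a3] - [[[[[a1, a5], a6], a4], a2], a3] - [[[[[a1, a6], a5], a2], a4], a3] + [[[[[a1, a6], a5], a4], a2], a3]
The second expression, normalized: -[[[[[a1, a5], a6], a2], a4], a3] + [[[[[a1, a5], a6], a4], a2], a3] + [[[[[a1, a6], a5], a2], a4], a3] - [[[[[a1, a6], a5], a4], a2], a3]
Distinct normal forms: not equal.

not equal; first: [[[[[a1, a5], a6], a2], a4], a3] - [[[[[a1, a5], a6], a4], a2], a3] - [[[[[a1, a6], a5], a2], a4], a3] + [[[[[a1, a6], a5], a4], a2], a3]; second: -[[[[[a1, a5], a6], a2], a4], a3] + [[[[[a1, a5], a6], a4], a2], a3] + [[[[[a1, a6], a5], a2], a4], a3] - [[[[[a1, a6], a5], a4], a2], a3]


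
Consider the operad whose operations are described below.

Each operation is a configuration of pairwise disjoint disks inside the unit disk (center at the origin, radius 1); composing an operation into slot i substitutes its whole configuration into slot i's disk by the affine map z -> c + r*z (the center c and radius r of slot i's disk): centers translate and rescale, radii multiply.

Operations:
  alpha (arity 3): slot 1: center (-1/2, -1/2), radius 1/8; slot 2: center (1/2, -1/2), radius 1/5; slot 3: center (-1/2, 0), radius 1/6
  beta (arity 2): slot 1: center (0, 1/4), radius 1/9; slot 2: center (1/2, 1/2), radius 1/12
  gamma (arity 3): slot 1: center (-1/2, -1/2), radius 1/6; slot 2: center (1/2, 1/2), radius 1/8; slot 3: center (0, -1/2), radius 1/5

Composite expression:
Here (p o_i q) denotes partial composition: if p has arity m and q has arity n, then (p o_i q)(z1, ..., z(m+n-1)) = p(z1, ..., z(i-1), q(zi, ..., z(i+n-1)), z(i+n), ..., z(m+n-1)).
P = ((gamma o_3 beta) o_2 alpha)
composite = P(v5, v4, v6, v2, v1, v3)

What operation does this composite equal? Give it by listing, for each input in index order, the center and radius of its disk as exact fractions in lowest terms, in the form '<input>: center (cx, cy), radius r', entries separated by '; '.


v1: center (0, -9/20), radius 1/45; v2: center (7/16, 1/2), radius 1/48; v3: center (1/10, -2/5), radius 1/60; v4: center (7/16, 7/16), radius 1/64; v5: center (-1/2, -1/2), radius 1/6; v6: center (9/16, 7/16), radius 1/40

Only the slot chain above each v matters under gamma; compose those maps.
for v5, the 1-step affine chain lands on center (-1/2, -1/2), radius 1/6
for v4, the 2-step affine chain lands on center (7/16, 7/16), radius 1/64
for v6, the 2-step affine chain lands on center (9/16, 7/16), radius 1/40
for v2, the 2-step affine chain lands on center (7/16, 1/2), radius 1/48
for v1, the 2-step affine chain lands on center (0, -9/20), radius 1/45
for v3, the 2-step affine chain lands on center (1/10, -2/5), radius 1/60


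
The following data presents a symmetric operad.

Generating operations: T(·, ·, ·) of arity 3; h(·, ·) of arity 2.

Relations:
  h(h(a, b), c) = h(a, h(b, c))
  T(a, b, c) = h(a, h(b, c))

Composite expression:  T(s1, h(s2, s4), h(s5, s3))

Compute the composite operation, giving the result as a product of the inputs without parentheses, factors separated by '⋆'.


s1 ⋆ s2 ⋆ s4 ⋆ s5 ⋆ s3

The T-tree's shape is irrelevant; the s-reading-order decides.
h(s2, s4) collapses to s2 ⋆ s4
h(s5, s3) collapses to s5 ⋆ s3
T(s1, h(s2, s4), h(s5, s3)) collapses to s1 ⋆ s2 ⋆ s4 ⋆ s5 ⋆ s3


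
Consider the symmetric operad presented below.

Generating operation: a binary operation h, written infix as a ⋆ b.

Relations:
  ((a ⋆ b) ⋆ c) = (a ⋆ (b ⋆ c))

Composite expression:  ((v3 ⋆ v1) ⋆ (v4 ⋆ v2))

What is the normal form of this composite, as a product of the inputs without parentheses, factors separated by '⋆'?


v3 ⋆ v1 ⋆ v4 ⋆ v2

The h-tree's shape is irrelevant; the v-reading-order decides.
(v3 ⋆ v1) reduces to v3 ⋆ v1
(v4 ⋆ v2) reduces to v4 ⋆ v2
((v3 ⋆ v1) ⋆ (v4 ⋆ v2)) reduces to v3 ⋆ v1 ⋆ v4 ⋆ v2


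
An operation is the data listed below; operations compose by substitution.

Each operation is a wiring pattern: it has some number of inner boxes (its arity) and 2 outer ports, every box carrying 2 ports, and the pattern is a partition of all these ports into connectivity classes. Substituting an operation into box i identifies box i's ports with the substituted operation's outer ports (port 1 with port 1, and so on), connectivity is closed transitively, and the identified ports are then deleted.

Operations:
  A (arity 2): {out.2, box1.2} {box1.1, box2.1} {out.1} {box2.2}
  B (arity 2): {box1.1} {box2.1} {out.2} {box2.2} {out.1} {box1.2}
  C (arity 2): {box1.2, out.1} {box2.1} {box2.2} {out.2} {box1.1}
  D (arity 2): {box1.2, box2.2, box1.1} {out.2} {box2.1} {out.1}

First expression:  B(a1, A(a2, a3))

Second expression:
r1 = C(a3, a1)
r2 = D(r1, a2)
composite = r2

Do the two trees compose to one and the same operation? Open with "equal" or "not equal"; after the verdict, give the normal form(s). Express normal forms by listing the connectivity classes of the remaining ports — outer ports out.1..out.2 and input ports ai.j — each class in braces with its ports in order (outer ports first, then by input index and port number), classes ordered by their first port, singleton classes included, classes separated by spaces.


Reducing the first expression gives {out.1} {out.2} {a1.1} {a1.2} {a2.1, a3.1} {a2.2} {a3.2}
Reducing the second expression gives {out.1} {out.2} {a1.1} {a1.2} {a2.1} {a2.2, a3.2} {a3.1}
They disagree, so not equal.

not equal — first {out.1} {out.2} {a1.1} {a1.2} {a2.1, a3.1} {a2.2} {a3.2}, second {out.1} {out.2} {a1.1} {a1.2} {a2.1} {a2.2, a3.2} {a3.1}


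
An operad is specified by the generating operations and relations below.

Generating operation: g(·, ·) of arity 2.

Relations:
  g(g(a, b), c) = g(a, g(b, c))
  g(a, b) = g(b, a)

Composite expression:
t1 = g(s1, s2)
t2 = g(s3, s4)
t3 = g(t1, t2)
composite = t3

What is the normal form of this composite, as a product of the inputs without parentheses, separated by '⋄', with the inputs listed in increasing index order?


s1 ⋄ s2 ⋄ s3 ⋄ s4

Both nesting and order wash out for g; what remains is which s's occur.
g(s1, s2) collapses to s1 ⋄ s2
g(s3, s4) collapses to s3 ⋄ s4
g(g(s1, s2), g(s3, s4)) collapses to s1 ⋄ s2 ⋄ s3 ⋄ s4
sorting the factors by input index: s1 ⋄ s2 ⋄ s3 ⋄ s4


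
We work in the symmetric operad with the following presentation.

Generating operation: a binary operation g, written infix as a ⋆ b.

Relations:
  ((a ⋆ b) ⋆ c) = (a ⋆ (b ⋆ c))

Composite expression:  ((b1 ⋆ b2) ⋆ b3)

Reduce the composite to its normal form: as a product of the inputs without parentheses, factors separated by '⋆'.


b1 ⋆ b2 ⋆ b3

The g-tree's shape is irrelevant; the b-reading-order decides.
(b1 ⋆ b2) reduces to b1 ⋆ b2
((b1 ⋆ b2) ⋆ b3) reduces to b1 ⋆ b2 ⋆ b3


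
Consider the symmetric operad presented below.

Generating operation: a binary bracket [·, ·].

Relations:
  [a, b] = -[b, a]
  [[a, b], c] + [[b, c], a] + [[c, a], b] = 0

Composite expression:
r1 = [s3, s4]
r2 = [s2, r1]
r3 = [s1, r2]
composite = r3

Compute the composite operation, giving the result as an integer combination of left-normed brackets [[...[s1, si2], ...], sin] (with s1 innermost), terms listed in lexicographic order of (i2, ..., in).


[[[s1, s2], s3], s4] - [[[s1, s2], s4], s3] - [[[s1, s3], s4], s2] + [[[s1, s4], s3], s2]

Left-normed coefficients sit on the s1-initial expansion words.
Composite bracket: [s1, [s2, [s3, s4]]]
The bracket unfolds into 8 signed words via [a, b] = ab - ba (2^3 = 8).
Words beginning with s1 determine it all:
  sign of s1s2s3s4 is +1, so it contributes +[[[s1, s2], s3], s4]
  sign of s1s2s4s3 is -1, so it contributes -[[[s1, s2], s4], s3]
  sign of s1s3s4s2 is -1, so it contributes -[[[s1, s3], s4], s2]
  sign of s1s4s3s2 is +1, so it contributes +[[[s1, s4], s3], s2]


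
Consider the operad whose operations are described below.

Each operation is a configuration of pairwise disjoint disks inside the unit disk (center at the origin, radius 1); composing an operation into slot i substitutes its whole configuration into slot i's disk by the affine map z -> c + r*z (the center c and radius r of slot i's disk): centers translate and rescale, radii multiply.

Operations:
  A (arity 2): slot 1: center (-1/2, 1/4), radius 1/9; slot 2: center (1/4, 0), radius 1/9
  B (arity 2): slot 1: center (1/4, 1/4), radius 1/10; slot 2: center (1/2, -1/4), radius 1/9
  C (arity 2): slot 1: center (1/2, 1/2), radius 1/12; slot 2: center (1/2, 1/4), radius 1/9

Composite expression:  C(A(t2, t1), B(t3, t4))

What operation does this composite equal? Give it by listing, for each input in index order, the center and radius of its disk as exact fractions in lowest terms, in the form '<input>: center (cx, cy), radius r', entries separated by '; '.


t1: center (25/48, 1/2), radius 1/108; t2: center (11/24, 25/48), radius 1/108; t3: center (19/36, 5/18), radius 1/90; t4: center (5/9, 2/9), radius 1/81

Affine substitution under C: radii multiply and t-centers shift.
input t2: composing its 2 substitution steps yields center (11/24, 25/48), radius 1/108
input t1: composing its 2 substitution steps yields center (25/48, 1/2), radius 1/108
input t3: composing its 2 substitution steps yields center (19/36, 5/18), radius 1/90
input t4: composing its 2 substitution steps yields center (5/9, 2/9), radius 1/81


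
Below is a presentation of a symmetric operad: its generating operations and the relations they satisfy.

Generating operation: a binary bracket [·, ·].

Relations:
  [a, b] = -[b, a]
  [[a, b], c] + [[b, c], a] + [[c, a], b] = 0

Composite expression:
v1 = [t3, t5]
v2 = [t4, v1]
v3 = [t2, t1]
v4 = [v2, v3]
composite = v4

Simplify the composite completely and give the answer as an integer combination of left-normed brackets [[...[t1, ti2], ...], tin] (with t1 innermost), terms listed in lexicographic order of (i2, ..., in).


-[[[[t1, t2], t3], t5], t4] + [[[[t1, t2], t4], t3], t5] - [[[[t1, t2], t4], t5], t3] + [[[[t1, t2], t5], t3], t4]

Antisymmetry and Jacobi reduce to t1-anchored left-normed brackets.
Composite bracket: [[t4, [t3, t5]], [t2, t1]]
Under [a, b] = ab - ba we get 16 signed associative words (2^4 = 16).
Keep just the words that open with t1:
  t1t2t3t5t4 appears with sign -1, giving the term -[[[[t1, t2], t3], t5], t4]
  t1t2t4t3t5 appears with sign +1, giving the term +[[[[t1, t2], t4], t3], t5]
  t1t2t4t5t3 appears with sign -1, giving the term -[[[[t1, t2], t4], t5], t3]
  t1t2t5t3t4 appears with sign +1, giving the term +[[[[t1, t2], t5], t3], t4]


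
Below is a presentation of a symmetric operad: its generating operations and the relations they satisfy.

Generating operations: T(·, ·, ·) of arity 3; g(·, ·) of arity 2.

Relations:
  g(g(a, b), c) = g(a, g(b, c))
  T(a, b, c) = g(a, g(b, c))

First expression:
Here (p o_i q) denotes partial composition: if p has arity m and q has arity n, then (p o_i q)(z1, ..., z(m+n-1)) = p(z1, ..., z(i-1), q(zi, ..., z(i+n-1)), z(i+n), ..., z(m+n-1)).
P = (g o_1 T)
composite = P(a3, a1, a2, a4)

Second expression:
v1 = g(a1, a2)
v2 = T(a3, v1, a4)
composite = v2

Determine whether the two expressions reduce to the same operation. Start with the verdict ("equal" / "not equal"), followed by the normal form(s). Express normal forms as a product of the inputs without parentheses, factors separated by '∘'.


In normal form, the first expression is a3 ∘ a1 ∘ a2 ∘ a4
In normal form, the second expression is a3 ∘ a1 ∘ a2 ∘ a4
Same normal form: equal.

equal: each reduces to a3 ∘ a1 ∘ a2 ∘ a4


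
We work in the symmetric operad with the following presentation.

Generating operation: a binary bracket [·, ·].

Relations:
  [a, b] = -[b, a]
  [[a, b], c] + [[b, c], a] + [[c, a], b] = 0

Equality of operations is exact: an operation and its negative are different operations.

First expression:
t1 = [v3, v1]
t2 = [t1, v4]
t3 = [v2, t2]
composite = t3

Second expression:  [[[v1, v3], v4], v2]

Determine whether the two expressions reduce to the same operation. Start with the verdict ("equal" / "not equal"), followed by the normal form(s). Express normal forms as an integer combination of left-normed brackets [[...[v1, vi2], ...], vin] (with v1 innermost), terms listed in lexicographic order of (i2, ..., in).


equal; both compose to [[[v1, v3], v4], v2]

In normal form, the first expression is [[[v1, v3], v4], v2]
In normal form, the second expression is [[[v1, v3], v4], v2]
Identical normal forms: equal.


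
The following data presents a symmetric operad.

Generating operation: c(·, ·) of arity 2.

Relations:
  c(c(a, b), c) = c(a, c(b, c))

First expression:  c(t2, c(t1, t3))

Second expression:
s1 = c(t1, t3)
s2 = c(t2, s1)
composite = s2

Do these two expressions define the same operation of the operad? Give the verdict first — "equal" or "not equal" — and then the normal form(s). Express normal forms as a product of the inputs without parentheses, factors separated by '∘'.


equal; both compose to t2 ∘ t1 ∘ t3

The first expression reduces to t2 ∘ t1 ∘ t3
The second expression reduces to t2 ∘ t1 ∘ t3
Same normal form: equal.


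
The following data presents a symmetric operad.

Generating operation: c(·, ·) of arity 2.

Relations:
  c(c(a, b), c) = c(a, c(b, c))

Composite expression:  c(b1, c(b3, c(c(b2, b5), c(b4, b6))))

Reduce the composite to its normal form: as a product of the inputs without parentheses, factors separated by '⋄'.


b1 ⋄ b3 ⋄ b2 ⋄ b5 ⋄ b4 ⋄ b6

Every regrouping of c is equal, so read the b-inputs in written order.
c(b2, b5) collapses to b2 ⋄ b5
c(b4, b6) collapses to b4 ⋄ b6
c(c(b2, b5), c(b4, b6)) collapses to b2 ⋄ b5 ⋄ b4 ⋄ b6
c(b3, c(c(b2, b5), c(b4, b6))) collapses to b3 ⋄ b2 ⋄ b5 ⋄ b4 ⋄ b6
c(b1, c(b3, c(c(b2, b5), c(b4, b6)))) collapses to b1 ⋄ b3 ⋄ b2 ⋄ b5 ⋄ b4 ⋄ b6


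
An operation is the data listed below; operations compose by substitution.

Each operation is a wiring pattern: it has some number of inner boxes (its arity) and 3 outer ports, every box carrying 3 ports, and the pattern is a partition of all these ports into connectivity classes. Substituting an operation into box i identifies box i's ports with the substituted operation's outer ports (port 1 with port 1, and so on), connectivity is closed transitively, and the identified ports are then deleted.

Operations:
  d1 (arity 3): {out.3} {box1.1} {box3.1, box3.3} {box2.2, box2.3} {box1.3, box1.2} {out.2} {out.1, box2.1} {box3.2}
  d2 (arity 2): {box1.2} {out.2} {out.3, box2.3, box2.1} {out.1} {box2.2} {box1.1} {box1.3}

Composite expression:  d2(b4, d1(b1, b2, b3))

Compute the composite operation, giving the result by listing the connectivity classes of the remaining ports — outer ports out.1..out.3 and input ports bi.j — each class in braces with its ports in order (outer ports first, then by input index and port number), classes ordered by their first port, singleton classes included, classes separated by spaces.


{out.1} {out.2} {out.3, b2.1} {b1.1} {b1.2, b1.3} {b2.2, b2.3} {b3.1, b3.3} {b3.2} {b4.1} {b4.2} {b4.3}

Two ports join when wires chain via d2-identified ports.
after d1, the pattern on (b1, b2, b3) reads {out.1, b2.1} {out.2} {out.3} {b1.1} {b1.2, b1.3} {b2.2, b2.3} {b3.1, b3.3} {b3.2} (out.j = its outer ports)
after d2, the pattern on (b4, b1, b2, b3) reads {out.1} {out.2} {out.3, b2.1} {b1.1} {b1.2, b1.3} {b2.2, b2.3} {b3.1, b3.3} {b3.2} {b4.1} {b4.2} {b4.3} (out.j = its outer ports)


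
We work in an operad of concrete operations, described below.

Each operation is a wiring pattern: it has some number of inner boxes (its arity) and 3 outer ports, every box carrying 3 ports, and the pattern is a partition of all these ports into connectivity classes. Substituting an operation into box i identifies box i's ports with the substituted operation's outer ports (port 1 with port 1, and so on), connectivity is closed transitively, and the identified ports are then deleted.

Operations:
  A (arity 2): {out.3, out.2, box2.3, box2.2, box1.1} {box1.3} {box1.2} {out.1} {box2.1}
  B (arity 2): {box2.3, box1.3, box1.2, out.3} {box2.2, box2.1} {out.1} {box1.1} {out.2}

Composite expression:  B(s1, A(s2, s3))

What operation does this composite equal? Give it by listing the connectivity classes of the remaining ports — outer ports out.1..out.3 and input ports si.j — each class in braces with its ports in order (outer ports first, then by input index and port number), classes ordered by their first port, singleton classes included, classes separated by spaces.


{out.1} {out.2} {out.3, s1.2, s1.3, s2.1, s3.2, s3.3} {s1.1} {s2.2} {s2.3} {s3.1}

Substituting into B glues patterns; closure does the rest.
stage A: inputs (s2, s3), connectivity {out.1} {out.2, out.3, s2.1, s3.2, s3.3} {s2.2} {s2.3} {s3.1}, out.j its boundary
stage B: inputs (s1, s2, s3), connectivity {out.1} {out.2} {out.3, s1.2, s1.3, s2.1, s3.2, s3.3} {s1.1} {s2.2} {s2.3} {s3.1}, out.j its boundary


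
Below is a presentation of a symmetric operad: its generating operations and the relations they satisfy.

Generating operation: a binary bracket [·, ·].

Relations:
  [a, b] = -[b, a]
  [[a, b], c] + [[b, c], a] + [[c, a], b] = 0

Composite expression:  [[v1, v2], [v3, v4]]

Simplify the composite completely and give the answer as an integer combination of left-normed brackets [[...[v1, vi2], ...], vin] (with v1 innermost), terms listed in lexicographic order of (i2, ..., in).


[[[v1, v2], v3], v4] - [[[v1, v2], v4], v3]

Expand each bracket as ab - ba; the v1-initial words give the coefficients.
Composite bracket: [[v1, v2], [v3, v4]]
Under [a, b] = ab - ba we get 8 signed associative words (2^3 = 8).
Only words starting with v1 matter:
  word v1v2v3v4 has sign +1, contributing +[[[v1, v2], v3], v4]
  word v1v2v4v3 has sign -1, contributing -[[[v1, v2], v4], v3]


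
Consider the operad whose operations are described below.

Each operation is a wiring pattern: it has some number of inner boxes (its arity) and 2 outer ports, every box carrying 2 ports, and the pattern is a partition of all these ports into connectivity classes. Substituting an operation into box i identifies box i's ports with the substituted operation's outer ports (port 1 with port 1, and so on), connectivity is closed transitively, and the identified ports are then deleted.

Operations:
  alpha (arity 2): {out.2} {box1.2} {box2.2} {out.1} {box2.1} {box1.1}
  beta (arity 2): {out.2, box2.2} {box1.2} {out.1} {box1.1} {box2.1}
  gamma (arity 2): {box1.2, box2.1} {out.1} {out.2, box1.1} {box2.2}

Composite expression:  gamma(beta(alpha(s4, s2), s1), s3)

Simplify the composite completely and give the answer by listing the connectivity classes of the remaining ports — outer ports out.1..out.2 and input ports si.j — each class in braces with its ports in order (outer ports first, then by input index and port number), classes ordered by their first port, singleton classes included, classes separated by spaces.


{out.1} {out.2} {s1.1} {s1.2, s3.1} {s2.1} {s2.2} {s3.2} {s4.1} {s4.2}

After gluing at gamma, chains via deleted ports link the s-ports.
alpha over (s4, s2) gives {out.1} {out.2} {s2.1} {s2.2} {s4.1} {s4.2}, out.j being that stage's outer ports
beta over (s4, s2, s1) gives {out.1} {out.2, s1.2} {s1.1} {s2.1} {s2.2} {s4.1} {s4.2}, out.j being that stage's outer ports
gamma over (s4, s2, s1, s3) gives {out.1} {out.2} {s1.1} {s1.2, s3.1} {s2.1} {s2.2} {s3.2} {s4.1} {s4.2}, out.j being that stage's outer ports


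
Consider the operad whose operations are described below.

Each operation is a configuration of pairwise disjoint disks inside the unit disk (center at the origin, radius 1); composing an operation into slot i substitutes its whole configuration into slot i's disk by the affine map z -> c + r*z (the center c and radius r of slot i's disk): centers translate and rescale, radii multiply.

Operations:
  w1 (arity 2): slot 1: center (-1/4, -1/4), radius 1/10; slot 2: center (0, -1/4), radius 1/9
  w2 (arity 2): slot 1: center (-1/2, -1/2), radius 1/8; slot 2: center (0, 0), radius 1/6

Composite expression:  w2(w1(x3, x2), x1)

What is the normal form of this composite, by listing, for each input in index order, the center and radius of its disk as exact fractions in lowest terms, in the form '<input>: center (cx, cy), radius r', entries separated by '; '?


x1: center (0, 0), radius 1/6; x2: center (-1/2, -17/32), radius 1/72; x3: center (-17/32, -17/32), radius 1/80

Only the slot chain above each x matters under w2; compose those maps.
x3: after 2 affine steps, its disk has center (-17/32, -17/32), radius 1/80
x2: after 2 affine steps, its disk has center (-1/2, -17/32), radius 1/72
x1: after 1 affine step, its disk has center (0, 0), radius 1/6


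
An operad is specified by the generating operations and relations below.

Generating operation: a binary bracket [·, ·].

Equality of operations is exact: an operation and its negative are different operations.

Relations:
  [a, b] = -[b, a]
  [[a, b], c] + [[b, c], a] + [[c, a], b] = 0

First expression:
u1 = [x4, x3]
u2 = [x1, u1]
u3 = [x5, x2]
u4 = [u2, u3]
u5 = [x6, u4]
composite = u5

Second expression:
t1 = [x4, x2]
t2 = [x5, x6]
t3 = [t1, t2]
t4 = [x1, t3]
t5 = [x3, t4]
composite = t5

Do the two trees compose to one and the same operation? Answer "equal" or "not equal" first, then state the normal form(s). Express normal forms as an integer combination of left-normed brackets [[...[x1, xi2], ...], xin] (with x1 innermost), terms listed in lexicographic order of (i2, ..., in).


not equal — first -[[[[[x1, x3], x4], x2], x5], x6] + [[[[[x1, x3], x4], x5], x2], x6] + [[[[[x1, x4], x3], x2], x5], x6] - [[[[[x1, x4], x3], x5], x2], x6], second [[[[[x1, x2], x4], x5], x6], x3] - [[[[[x1, x2], x4], x6], x5], x3] - [[[[[x1, x4], x2], x5], x6], x3] + [[[[[x1, x4], x2], x6], x5], x3] - [[[[[x1, x5], x6], x2], x4], x3] + [[[[[x1, x5], x6], x4], x2], x3] + [[[[[x1, x6], x5], x2], x4], x3] - [[[[[x1, x6], x5], x4], x2], x3]

The first composite normalizes to -[[[[[x1, x3], x4], x2], x5], x6] + [[[[[x1, x3], x4], x5], x2], x6] + [[[[[x1, x4], x3], x2], x5], x6] - [[[[[x1, x4], x3], x5], x2], x6]
The second composite normalizes to [[[[[x1, x2], x4], x5], x6], x3] - [[[[[x1, x2], x4], x6], x5], x3] - [[[[[x1, x4], x2], x5], x6], x3] + [[[[[x1, x4], x2], x6], x5], x3] - [[[[[x1, x5], x6], x2], x4], x3] + [[[[[x1, x5], x6], x4], x2], x3] + [[[[[x1, x6], x5], x2], x4], x3] - [[[[[x1, x6], x5], x4], x2], x3]
Different reductions; not equal.


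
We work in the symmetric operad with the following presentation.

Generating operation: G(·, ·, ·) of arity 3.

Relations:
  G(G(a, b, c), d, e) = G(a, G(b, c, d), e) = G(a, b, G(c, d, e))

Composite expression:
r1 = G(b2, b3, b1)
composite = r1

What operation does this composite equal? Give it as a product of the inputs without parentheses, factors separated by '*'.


The G-tree's shape is irrelevant; the b-reading-order decides.
G(b2, b3, b1) spells out as b2 * b3 * b1

b2 * b3 * b1


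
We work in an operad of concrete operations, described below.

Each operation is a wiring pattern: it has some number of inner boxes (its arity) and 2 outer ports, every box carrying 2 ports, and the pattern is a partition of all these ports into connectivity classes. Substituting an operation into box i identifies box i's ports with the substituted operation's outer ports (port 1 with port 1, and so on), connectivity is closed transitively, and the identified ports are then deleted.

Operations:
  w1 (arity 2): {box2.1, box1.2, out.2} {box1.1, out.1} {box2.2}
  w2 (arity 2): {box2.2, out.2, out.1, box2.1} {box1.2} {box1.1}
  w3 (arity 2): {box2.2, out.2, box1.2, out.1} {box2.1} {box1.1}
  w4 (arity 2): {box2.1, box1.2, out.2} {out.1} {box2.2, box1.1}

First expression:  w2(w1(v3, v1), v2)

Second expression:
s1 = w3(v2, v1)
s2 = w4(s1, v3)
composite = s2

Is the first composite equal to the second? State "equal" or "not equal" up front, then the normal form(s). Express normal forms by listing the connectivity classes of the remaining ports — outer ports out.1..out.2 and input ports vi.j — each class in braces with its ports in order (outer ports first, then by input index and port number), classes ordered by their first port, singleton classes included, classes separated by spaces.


not equal — first {out.1, out.2, v2.1, v2.2} {v1.1, v3.2} {v1.2} {v3.1}, second {out.1} {out.2, v1.2, v2.2, v3.1, v3.2} {v1.1} {v2.1}

The first expression, normalized: {out.1, out.2, v2.1, v2.2} {v1.1, v3.2} {v1.2} {v3.1}
The second expression, normalized: {out.1} {out.2, v1.2, v2.2, v3.1, v3.2} {v1.1} {v2.1}
No match — not equal.


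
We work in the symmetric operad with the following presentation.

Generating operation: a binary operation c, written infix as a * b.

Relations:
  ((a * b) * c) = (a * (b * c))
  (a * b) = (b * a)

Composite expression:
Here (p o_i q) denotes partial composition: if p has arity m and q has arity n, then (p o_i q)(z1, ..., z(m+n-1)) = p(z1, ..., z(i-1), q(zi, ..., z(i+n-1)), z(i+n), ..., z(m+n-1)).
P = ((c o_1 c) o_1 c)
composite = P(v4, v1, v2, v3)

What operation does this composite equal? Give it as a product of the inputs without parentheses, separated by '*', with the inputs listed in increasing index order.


Any arrangement under c is one operation, so sort the v-inputs.
(v4 * v1) spells out as v4 * v1
((v4 * v1) * v2) spells out as v4 * v1 * v2
(((v4 * v1) * v2) * v3) spells out as v4 * v1 * v2 * v3
putting the inputs in ascending order: v1 * v2 * v3 * v4

v1 * v2 * v3 * v4


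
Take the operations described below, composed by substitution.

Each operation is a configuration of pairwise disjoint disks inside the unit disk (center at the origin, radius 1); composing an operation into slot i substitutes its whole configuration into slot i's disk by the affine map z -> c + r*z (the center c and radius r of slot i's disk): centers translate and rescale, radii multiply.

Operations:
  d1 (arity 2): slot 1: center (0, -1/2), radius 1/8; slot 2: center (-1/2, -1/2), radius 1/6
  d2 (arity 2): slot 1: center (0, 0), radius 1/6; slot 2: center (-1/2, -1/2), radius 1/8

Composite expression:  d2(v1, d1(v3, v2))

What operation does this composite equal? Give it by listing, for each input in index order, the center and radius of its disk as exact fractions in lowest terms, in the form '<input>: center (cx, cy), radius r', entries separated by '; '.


v1: center (0, 0), radius 1/6; v2: center (-9/16, -9/16), radius 1/48; v3: center (-1/2, -9/16), radius 1/64

Follow each v-input down from d2: c' goes to c + r*c', radius to r*r'.
v1 passes through 1 substitution, ending at center (0, 0), radius 1/6
v3 passes through 2 substitutions, ending at center (-1/2, -9/16), radius 1/64
v2 passes through 2 substitutions, ending at center (-9/16, -9/16), radius 1/48


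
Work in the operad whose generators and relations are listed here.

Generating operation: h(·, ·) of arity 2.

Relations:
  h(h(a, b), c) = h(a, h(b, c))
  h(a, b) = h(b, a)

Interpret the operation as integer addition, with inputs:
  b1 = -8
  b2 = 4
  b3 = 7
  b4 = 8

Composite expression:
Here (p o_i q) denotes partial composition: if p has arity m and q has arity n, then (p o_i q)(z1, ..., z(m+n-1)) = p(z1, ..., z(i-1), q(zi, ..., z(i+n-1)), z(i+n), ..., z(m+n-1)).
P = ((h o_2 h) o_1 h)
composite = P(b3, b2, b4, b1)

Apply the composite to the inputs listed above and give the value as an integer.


11


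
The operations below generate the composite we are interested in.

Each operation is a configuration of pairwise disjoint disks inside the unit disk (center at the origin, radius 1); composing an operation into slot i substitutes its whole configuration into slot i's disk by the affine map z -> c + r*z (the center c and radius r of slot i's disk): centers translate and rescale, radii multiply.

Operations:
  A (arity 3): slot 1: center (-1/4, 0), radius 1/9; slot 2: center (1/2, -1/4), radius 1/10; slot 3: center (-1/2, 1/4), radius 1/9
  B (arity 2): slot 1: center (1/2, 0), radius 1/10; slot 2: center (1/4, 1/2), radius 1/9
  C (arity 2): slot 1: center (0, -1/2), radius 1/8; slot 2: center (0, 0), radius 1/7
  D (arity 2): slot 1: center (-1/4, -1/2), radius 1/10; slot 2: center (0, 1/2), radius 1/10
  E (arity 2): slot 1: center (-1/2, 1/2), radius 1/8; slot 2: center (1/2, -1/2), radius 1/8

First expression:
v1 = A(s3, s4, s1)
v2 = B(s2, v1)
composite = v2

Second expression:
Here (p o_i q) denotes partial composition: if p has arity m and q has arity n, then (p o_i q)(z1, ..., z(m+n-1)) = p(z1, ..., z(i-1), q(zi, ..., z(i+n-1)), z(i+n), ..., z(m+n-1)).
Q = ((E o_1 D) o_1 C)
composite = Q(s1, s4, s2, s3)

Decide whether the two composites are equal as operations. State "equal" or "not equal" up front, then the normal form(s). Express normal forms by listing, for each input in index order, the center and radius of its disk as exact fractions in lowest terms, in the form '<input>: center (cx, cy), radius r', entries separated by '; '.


not equal: they reduce to s1: center (7/36, 19/36), radius 1/81; s2: center (1/2, 0), radius 1/10; s3: center (2/9, 1/2), radius 1/81; s4: center (11/36, 17/36), radius 1/90 and s1: center (-17/32, 69/160), radius 1/640; s2: center (-1/2, 9/16), radius 1/80; s3: center (1/2, -1/2), radius 1/8; s4: center (-17/32, 7/16), radius 1/560


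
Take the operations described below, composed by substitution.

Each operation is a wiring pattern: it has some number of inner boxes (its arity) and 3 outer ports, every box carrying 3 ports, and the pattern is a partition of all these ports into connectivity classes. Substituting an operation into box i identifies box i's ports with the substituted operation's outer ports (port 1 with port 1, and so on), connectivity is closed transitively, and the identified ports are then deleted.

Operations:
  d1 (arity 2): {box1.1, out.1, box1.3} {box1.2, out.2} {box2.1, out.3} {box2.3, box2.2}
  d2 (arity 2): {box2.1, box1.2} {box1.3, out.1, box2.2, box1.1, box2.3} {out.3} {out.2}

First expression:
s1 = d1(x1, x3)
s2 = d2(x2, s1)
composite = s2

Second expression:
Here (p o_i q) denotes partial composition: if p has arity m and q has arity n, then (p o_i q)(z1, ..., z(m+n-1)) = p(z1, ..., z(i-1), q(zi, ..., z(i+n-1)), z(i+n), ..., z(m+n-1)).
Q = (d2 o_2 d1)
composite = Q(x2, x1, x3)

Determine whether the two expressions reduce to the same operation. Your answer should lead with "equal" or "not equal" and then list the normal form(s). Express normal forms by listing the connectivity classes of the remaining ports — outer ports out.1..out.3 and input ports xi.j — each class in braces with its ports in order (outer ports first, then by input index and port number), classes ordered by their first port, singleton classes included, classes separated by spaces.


equal; the common form is {out.1, x1.2, x2.1, x2.3, x3.1} {out.2} {out.3} {x1.1, x1.3, x2.2} {x3.2, x3.3}

The first composite normalizes to {out.1, x1.2, x2.1, x2.3, x3.1} {out.2} {out.3} {x1.1, x1.3, x2.2} {x3.2, x3.3}
The second composite normalizes to {out.1, x1.2, x2.1, x2.3, x3.1} {out.2} {out.3} {x1.1, x1.3, x2.2} {x3.2, x3.3}
One common form — equal.


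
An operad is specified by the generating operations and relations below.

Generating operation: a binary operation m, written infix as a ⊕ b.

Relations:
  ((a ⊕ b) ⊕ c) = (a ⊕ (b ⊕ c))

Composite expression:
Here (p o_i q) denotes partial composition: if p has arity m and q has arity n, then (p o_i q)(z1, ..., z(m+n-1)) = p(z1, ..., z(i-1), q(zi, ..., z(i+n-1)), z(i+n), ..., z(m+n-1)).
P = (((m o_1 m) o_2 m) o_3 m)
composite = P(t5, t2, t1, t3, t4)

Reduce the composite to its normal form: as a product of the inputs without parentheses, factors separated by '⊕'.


t5 ⊕ t2 ⊕ t1 ⊕ t3 ⊕ t4

Under associativity of m, the answer is the t's in reading order.
(t1 ⊕ t3) linearizes to t1 ⊕ t3
(t2 ⊕ (t1 ⊕ t3)) linearizes to t2 ⊕ t1 ⊕ t3
(t5 ⊕ (t2 ⊕ (t1 ⊕ t3))) linearizes to t5 ⊕ t2 ⊕ t1 ⊕ t3
((t5 ⊕ (t2 ⊕ (t1 ⊕ t3))) ⊕ t4) linearizes to t5 ⊕ t2 ⊕ t1 ⊕ t3 ⊕ t4


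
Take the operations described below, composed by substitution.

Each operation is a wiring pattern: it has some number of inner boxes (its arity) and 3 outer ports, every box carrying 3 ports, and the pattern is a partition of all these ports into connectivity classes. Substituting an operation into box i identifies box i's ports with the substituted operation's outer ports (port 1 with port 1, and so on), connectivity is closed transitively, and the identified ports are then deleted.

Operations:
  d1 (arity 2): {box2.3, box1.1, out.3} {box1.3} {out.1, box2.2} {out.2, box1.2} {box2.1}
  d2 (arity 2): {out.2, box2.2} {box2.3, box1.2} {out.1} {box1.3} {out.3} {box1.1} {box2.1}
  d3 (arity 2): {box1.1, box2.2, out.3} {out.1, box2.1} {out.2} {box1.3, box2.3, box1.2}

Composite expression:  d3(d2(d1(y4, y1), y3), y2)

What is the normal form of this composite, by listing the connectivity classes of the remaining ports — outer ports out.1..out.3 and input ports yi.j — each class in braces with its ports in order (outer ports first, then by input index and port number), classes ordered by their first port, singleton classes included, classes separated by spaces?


{out.1, y2.1} {out.2} {out.3, y2.2} {y1.1} {y1.2} {y1.3, y4.1} {y2.3, y3.2} {y3.1} {y3.3, y4.2} {y4.3}

Treat the ports identified at d3 as solder joints: merge, then drop.
composing d1 on (y4, y1), with out.j its own outer ports: {out.1, y1.2} {out.2, y4.2} {out.3, y1.3, y4.1} {y1.1} {y4.3}
composing d2 on (y4, y1, y3), with out.j its own outer ports: {out.1} {out.2, y3.2} {out.3} {y1.1} {y1.2} {y1.3, y4.1} {y3.1} {y3.3, y4.2} {y4.3}
composing d3 on (y4, y1, y3, y2), with out.j its own outer ports: {out.1, y2.1} {out.2} {out.3, y2.2} {y1.1} {y1.2} {y1.3, y4.1} {y2.3, y3.2} {y3.1} {y3.3, y4.2} {y4.3}


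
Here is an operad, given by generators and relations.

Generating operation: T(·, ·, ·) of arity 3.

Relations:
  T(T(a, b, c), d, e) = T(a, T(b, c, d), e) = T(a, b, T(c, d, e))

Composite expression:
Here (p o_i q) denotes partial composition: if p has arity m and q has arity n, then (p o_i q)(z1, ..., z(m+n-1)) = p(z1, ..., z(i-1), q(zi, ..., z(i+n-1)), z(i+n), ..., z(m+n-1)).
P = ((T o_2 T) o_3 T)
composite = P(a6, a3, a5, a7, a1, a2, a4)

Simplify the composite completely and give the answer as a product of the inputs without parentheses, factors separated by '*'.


a6 * a3 * a5 * a7 * a1 * a2 * a4

The T-tree's shape is irrelevant; the a-reading-order decides.
T(a5, a7, a1) reduces to a5 * a7 * a1
T(a3, T(a5, a7, a1), a2) reduces to a3 * a5 * a7 * a1 * a2
T(a6, T(a3, T(a5, a7, a1), a2), a4) reduces to a6 * a3 * a5 * a7 * a1 * a2 * a4


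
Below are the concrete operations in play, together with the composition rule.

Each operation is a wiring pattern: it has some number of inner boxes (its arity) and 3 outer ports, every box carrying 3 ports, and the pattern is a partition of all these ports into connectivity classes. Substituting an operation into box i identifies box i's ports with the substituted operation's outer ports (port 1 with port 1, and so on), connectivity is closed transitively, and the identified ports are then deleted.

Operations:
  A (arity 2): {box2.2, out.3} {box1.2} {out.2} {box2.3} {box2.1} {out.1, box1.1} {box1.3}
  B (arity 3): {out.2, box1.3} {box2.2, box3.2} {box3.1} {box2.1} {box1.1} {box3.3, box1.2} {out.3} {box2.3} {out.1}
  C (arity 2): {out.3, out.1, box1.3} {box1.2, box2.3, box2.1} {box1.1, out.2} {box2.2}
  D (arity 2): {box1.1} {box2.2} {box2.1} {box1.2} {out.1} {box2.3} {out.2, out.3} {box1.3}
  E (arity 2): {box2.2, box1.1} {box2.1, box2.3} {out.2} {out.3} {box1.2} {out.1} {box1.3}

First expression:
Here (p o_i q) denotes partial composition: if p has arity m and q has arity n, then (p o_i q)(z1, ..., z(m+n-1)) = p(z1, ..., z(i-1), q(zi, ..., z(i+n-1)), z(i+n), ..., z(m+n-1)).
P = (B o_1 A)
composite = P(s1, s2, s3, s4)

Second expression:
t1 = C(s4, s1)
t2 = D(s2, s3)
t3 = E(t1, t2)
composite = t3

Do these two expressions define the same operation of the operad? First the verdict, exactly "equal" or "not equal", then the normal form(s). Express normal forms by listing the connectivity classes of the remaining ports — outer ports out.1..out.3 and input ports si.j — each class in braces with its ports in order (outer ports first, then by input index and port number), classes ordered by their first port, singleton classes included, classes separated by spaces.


The first expression reduces to {out.1} {out.2, s2.2} {out.3} {s1.1} {s1.2} {s1.3} {s2.1} {s2.3} {s3.1} {s3.2, s4.2} {s3.3} {s4.1} {s4.3}
The second expression reduces to {out.1} {out.2} {out.3} {s1.1, s1.3, s4.2} {s1.2} {s2.1} {s2.2} {s2.3} {s3.1} {s3.2} {s3.3} {s4.1} {s4.3}
They disagree, so not equal.

not equal; first: {out.1} {out.2, s2.2} {out.3} {s1.1} {s1.2} {s1.3} {s2.1} {s2.3} {s3.1} {s3.2, s4.2} {s3.3} {s4.1} {s4.3}; second: {out.1} {out.2} {out.3} {s1.1, s1.3, s4.2} {s1.2} {s2.1} {s2.2} {s2.3} {s3.1} {s3.2} {s3.3} {s4.1} {s4.3}
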